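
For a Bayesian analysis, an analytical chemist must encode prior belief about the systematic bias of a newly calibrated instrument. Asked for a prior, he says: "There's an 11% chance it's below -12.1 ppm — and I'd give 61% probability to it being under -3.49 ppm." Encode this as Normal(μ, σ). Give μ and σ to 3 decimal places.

For Normal(μ,σ), the p-quantile is μ + z_p·σ. Here z_{0.11} = -1.227, z_{0.61} = 0.2793.
So -12.1 = μ − 1.227σ and -3.49 = μ + 0.2793σ.
Subtracting: σ = (-3.49 − -12.1)/(0.2793 − (-1.227)) = 5.718.
Then μ = -12.1 − (-1.227)·5.718 = -5.087.

μ = -5.087, σ = 5.718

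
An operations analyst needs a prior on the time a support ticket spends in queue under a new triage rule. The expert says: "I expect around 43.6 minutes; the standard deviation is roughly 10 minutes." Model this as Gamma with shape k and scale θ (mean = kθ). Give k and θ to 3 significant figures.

For Gamma(k, scale θ): mean = kθ, variance = kθ², so CV = 1/√k.
CV = SD/mean = 10/43.6 = 0.2294, hence k = 1/CV² = 19.
Then θ = mean/k = 43.6/19 = 2.29.

k ≈ 19, θ ≈ 2.29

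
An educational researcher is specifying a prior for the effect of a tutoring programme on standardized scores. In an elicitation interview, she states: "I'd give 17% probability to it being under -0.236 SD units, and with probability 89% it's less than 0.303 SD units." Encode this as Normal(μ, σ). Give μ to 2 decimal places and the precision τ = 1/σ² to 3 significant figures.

μ = -0.00, τ = 16.4

The p-quantile of Normal(μ,σ) is μ + z_p·σ, with z_{0.17} = -0.9542 and z_{0.89} = 1.227.
Eliminate σ: μ = (z₂·x₁ − z₁·x₂)/(z₂ − z₁) = (1.227·-0.236 − (-0.9542)·0.303)/2.181 = -0.00.
Then σ = (x₂ − x₁)/(z₂ − z₁) = (0.303 − -0.236)/2.181 = 0.25.
Precision τ = 1/σ² = 1/0.2472² = 16.4.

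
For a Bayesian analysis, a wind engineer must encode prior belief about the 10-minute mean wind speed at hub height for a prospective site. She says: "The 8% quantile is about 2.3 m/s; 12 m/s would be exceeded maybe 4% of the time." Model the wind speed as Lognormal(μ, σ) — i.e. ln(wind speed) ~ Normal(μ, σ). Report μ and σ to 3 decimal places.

If T ~ Lognormal(μ,σ) then ln T ~ Normal(μ,σ), so the p-quantile of ln T is μ + z_p·σ.
ln(2.3) = 0.8329 and ln(12) = 2.485; z_{0.08} = -1.405, z_{0.96} = 1.751.
σ = (2.485 − 0.8329)/(1.751 − (-1.405)) = 0.523.
μ = 0.8329 − (-1.405)·0.523 = 1.568.

μ ≈ 1.568, σ ≈ 0.523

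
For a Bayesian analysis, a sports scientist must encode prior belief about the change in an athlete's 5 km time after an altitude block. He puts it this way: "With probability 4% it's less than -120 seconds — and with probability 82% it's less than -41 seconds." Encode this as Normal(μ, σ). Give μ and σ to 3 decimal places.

For Normal(μ,σ), the p-quantile is μ + z_p·σ. Here z_{0.04} = -1.751, z_{0.82} = 0.9154.
So -120 = μ − 1.751σ and -41 = μ + 0.9154σ.
Subtracting: σ = (-41 − -120)/(0.9154 − (-1.751)) = 29.632.
Then μ = -120 − (-1.751)·29.632 = -68.124.

μ = -68.124, σ = 29.632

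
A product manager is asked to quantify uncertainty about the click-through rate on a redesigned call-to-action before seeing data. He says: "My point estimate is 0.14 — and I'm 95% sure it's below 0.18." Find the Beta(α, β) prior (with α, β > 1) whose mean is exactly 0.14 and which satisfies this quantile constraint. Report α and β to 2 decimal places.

α ≈ 31.07, β ≈ 190.83

With mean 0.14 fixed, write α = 0.14s, β = 0.86s where s = α+β.
Need P(θ < 0.18) = 0.95 under Beta(0.14s, 0.86s). Normal approximation: (q−m)/√(m(1−m)/s) ≈ z_{0.95} = 1.64, so s ≈ 0.14·0.86·(1.64)²/(0.18−0.14)² = 203.6.
At s = 203.6: P(θ<0.18) ≈ 0.943. Adjusting to match 0.95 gives s ≈ 221.90.
So α = 0.14·221.90 ≈ 31.07, β = 0.86·221.90 ≈ 190.83.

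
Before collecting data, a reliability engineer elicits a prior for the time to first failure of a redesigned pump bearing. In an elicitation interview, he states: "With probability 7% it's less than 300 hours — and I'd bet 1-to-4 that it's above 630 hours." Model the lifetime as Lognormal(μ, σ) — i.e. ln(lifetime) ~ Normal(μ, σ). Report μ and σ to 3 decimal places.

If T ~ Lognormal(μ,σ) then ln T ~ Normal(μ,σ), so the p-quantile of ln T is μ + z_p·σ.
ln(300) = 5.704 and ln(630) = 6.446; z_{0.07} = -1.476, z_{0.8} = 0.8416.
σ = (6.446 − 5.704)/(0.8416 − (-1.476)) = 0.320.
μ = 5.704 − (-1.476)·0.320 = 6.176.

μ ≈ 6.176, σ ≈ 0.320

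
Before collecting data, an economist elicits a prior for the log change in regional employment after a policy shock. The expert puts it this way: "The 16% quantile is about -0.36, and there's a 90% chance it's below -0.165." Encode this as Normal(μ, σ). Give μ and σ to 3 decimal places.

The p-quantile of Normal(μ,σ) is μ + z_p·σ, with z_{0.16} = -0.9945 and z_{0.9} = 1.282.
Eliminate σ: μ = (z₂·x₁ − z₁·x₂)/(z₂ − z₁) = (1.282·-0.36 − (-0.9945)·-0.165)/2.276 = -0.275.
Then σ = (x₂ − x₁)/(z₂ − z₁) = (-0.165 − -0.36)/2.276 = 0.086.

μ = -0.275, σ = 0.086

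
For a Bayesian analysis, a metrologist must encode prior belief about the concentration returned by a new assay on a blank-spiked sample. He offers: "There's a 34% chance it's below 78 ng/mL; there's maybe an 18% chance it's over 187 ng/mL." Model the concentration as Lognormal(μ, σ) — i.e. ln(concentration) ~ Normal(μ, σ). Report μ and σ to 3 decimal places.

μ ≈ 4.628, σ ≈ 0.659

If T ~ Lognormal(μ,σ) then ln T ~ Normal(μ,σ), so the p-quantile of ln T is μ + z_p·σ.
ln(78) = 4.357 and ln(187) = 5.231; z_{0.34} = -0.4125, z_{0.82} = 0.9154.
σ = (5.231 − 4.357)/(0.9154 − (-0.4125)) = 0.659.
μ = 4.357 − (-0.4125)·0.659 = 4.628.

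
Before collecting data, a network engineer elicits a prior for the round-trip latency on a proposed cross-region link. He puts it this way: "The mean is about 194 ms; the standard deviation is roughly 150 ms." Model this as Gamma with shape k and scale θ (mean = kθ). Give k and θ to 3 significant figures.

k ≈ 1.67, θ ≈ 116

For Gamma(k, scale θ): mean = kθ, variance = kθ², so CV = 1/√k.
CV = SD/mean = 150/194 = 0.7732, hence k = 1/CV² = 1.67.
Then θ = mean/k = 194/1.67 = 116.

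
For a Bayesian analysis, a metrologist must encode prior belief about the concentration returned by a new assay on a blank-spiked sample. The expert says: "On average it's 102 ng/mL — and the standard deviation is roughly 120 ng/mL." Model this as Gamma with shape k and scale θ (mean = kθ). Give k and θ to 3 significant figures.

k ≈ 0.722, θ ≈ 141

For Gamma(k, scale θ): mean = kθ, variance = kθ², so CV = 1/√k.
CV = SD/mean = 120/102 = 1.176, hence k = 1/CV² = 0.722.
Then θ = mean/k = 102/0.722 = 141.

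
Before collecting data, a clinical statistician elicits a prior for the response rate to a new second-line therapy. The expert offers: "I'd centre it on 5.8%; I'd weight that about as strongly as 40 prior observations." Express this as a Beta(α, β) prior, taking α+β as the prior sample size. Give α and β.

Under the effective-sample-size interpretation, Beta(α, β) has prior mean α/(α+β) and prior sample size α+β.
So α+β = 40 and α/(α+β) = 0.058, giving α = 0.058·40 = 2.32 and β = 40 − 2.32 = 37.68.

α = 2.32, β = 37.68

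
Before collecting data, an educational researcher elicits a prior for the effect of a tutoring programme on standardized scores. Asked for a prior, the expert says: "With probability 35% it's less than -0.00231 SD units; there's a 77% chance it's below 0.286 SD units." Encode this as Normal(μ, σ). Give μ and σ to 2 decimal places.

The p-quantile of Normal(μ,σ) is μ + z_p·σ, with z_{0.35} = -0.3853 and z_{0.77} = 0.7388.
Eliminate σ: μ = (z₂·x₁ − z₁·x₂)/(z₂ − z₁) = (0.7388·-0.00231 − (-0.3853)·0.286)/1.124 = 0.10.
Then σ = (x₂ − x₁)/(z₂ − z₁) = (0.286 − -0.00231)/1.124 = 0.26.

μ = 0.10, σ = 0.26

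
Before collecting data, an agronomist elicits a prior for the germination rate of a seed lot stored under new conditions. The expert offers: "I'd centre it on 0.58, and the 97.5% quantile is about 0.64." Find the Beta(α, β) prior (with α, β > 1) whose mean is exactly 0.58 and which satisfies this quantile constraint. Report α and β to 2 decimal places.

With mean 0.58 fixed, write α = 0.58s, β = 0.42s where s = α+β.
Need P(θ < 0.64) = 0.975 under Beta(0.58s, 0.42s). Normal approximation: (q−m)/√(m(1−m)/s) ≈ z_{0.975} = 1.96, so s ≈ 0.58·0.42·(1.96)²/(0.64−0.58)² = 259.9.
At s = 259.9: P(θ<0.64) ≈ 0.976. Adjusting to match 0.975 gives s ≈ 253.39.
So α = 0.58·253.39 ≈ 146.96, β = 0.42·253.39 ≈ 106.42.

α ≈ 146.96, β ≈ 106.42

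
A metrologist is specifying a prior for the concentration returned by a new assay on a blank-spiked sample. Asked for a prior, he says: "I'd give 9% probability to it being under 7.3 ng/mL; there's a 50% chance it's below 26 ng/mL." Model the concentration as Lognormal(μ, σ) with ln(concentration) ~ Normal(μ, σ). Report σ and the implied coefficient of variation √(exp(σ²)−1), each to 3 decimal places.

If T ~ Lognormal(μ,σ) then ln T ~ Normal(μ,σ), so the p-quantile of ln T is μ + z_p·σ.
ln(7.3) = 1.988 and ln(26) = 3.258; z_{0.09} = -1.341, z_{0.5} = 0.
σ = (3.258 − 1.988)/(0 − (-1.341)) = 0.947.
μ = 1.988 − (-1.341)·0.947 = 3.258.
CV = √(exp(σ²)−1) = √(exp(0.8976)−1) = 1.206.

σ ≈ 0.947, CV ≈ 1.206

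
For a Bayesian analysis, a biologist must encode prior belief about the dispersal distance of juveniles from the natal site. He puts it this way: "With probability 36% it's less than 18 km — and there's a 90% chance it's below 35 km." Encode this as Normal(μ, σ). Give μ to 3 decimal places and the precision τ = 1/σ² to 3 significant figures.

μ = 21.716, τ = 0.00931

For Normal(μ,σ), the p-quantile is μ + z_p·σ. Here z_{0.36} = -0.3585, z_{0.9} = 1.282.
So 18 = μ − 0.3585σ and 35 = μ + 1.282σ.
Subtracting: σ = (35 − 18)/(1.282 − (-0.3585)) = 10.366.
Then μ = 18 − (-0.3585)·10.366 = 21.716.
Precision τ = 1/σ² = 1/10.37² = 0.00931.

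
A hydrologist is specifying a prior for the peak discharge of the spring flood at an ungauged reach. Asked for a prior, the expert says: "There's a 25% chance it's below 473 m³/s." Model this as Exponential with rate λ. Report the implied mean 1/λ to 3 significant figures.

P(T < 473.0) = 1 − e^(−λ·473.0) = 0.25, so λ = −ln(1−0.25)/473.0 = −ln(0.75)/473.0 = 0.000608.
Mean = 1/λ = 1640 m³/s.

mean ≈ 1640 m³/s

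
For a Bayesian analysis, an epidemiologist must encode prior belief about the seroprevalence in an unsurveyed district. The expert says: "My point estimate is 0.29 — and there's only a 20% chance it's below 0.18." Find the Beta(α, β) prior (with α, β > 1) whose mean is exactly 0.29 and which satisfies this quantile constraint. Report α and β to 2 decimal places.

With mean 0.29 fixed, write α = 0.29s, β = 0.71s where s = α+β.
Need P(θ < 0.18) = 0.2 under Beta(0.29s, 0.71s). Normal approximation: (q−m)/√(m(1−m)/s) ≈ z_{0.2} = -0.842, so s ≈ 0.29·0.71·(-0.842)²/(0.18−0.29)² = 12.1.
At s = 12.1: P(θ<0.18) ≈ 0.206. Adjusting to match 0.2 gives s ≈ 12.51.
So α = 0.29·12.51 ≈ 3.63, β = 0.71·12.51 ≈ 8.88.

α ≈ 3.63, β ≈ 8.88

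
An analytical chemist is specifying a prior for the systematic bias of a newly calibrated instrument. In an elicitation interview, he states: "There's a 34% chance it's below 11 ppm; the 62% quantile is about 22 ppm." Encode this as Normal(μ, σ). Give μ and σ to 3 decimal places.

The p-quantile of Normal(μ,σ) is μ + z_p·σ, with z_{0.34} = -0.4125 and z_{0.62} = 0.3055.
Eliminate σ: μ = (z₂·x₁ − z₁·x₂)/(z₂ − z₁) = (0.3055·11 − (-0.4125)·22)/0.7179 = 17.320.
Then σ = (x₂ − x₁)/(z₂ − z₁) = (22 − 11)/0.7179 = 15.322.

μ = 17.320, σ = 15.322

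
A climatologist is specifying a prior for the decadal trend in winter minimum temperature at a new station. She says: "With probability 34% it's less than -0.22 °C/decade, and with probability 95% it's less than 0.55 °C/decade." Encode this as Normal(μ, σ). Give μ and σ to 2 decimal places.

μ = -0.07, σ = 0.37

For Normal(μ,σ), the p-quantile is μ + z_p·σ. Here z_{0.34} = -0.4125, z_{0.95} = 1.645.
So -0.22 = μ − 0.4125σ and 0.55 = μ + 1.645σ.
Subtracting: σ = (0.55 − -0.22)/(1.645 − (-0.4125)) = 0.37.
Then μ = -0.22 − (-0.4125)·0.37 = -0.07.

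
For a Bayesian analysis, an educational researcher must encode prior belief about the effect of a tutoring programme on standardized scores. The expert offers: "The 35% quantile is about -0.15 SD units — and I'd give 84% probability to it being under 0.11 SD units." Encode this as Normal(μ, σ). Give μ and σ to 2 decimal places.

The p-quantile of Normal(μ,σ) is μ + z_p·σ, with z_{0.35} = -0.3853 and z_{0.84} = 0.9945.
Eliminate σ: μ = (z₂·x₁ − z₁·x₂)/(z₂ − z₁) = (0.9945·-0.15 − (-0.3853)·0.11)/1.38 = -0.08.
Then σ = (x₂ − x₁)/(z₂ − z₁) = (0.11 − -0.15)/1.38 = 0.19.

μ = -0.08, σ = 0.19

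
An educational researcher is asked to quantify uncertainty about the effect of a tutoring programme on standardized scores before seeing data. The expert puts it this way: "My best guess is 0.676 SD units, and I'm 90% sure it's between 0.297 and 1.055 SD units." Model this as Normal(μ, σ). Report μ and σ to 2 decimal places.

A symmetric 90% interval runs μ ± z·σ with z = 1.645.
Half-width = 0.379, so σ = 0.379/1.645 = 0.23.
μ is the stated best guess, 0.68.

μ = 0.68, σ = 0.23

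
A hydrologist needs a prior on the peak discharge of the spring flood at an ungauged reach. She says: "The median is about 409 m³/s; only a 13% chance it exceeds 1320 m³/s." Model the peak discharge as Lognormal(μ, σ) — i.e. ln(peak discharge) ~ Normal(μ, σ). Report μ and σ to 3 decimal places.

μ ≈ 6.014, σ ≈ 1.040

If T ~ Lognormal(μ,σ) then ln T ~ Normal(μ,σ), so the p-quantile of ln T is μ + z_p·σ.
ln(409) = 6.014 and ln(1320) = 7.185; z_{0.5} = 0, z_{0.87} = 1.126.
σ = (7.185 − 6.014)/(1.126 − (0)) = 1.040.
μ = 6.014 − (0)·1.040 = 6.014.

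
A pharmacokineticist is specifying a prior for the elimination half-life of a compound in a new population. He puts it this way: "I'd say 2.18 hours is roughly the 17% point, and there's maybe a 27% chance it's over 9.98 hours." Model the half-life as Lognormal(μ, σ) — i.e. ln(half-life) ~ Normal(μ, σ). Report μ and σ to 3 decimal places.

If T ~ Lognormal(μ,σ) then ln T ~ Normal(μ,σ), so the p-quantile of ln T is μ + z_p·σ.
ln(2.18) = 0.7793 and ln(9.98) = 2.301; z_{0.17} = -0.9542, z_{0.73} = 0.6128.
σ = (2.301 − 0.7793)/(0.6128 − (-0.9542)) = 0.971.
μ = 0.7793 − (-0.9542)·0.971 = 1.706.

μ ≈ 1.706, σ ≈ 0.971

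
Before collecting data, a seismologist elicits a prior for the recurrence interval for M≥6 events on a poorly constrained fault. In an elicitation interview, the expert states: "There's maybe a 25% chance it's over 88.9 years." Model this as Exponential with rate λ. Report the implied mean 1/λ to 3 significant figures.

mean ≈ 64.1 years

P(T > 88.9) = e^(−λ·88.9) = 0.25, so λ = −ln(0.25)/88.9 = 0.0156.
Mean = 1/λ = 64.1 years.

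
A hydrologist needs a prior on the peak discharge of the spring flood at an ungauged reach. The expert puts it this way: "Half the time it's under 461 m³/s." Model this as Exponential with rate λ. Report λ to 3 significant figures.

Exponential median = ln 2 / λ, so λ = ln 2 / 461.0 = 0.0015.

λ ≈ 0.0015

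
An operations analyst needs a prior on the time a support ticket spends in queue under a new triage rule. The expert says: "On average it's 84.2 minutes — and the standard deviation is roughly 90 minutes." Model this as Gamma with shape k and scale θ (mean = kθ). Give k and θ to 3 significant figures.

For Gamma(k, scale θ): mean = kθ, variance = kθ², so CV = 1/√k.
CV = SD/mean = 90/84.2 = 1.069, hence k = 1/CV² = 0.875.
Then θ = mean/k = 84.2/0.875 = 96.2.

k ≈ 0.875, θ ≈ 96.2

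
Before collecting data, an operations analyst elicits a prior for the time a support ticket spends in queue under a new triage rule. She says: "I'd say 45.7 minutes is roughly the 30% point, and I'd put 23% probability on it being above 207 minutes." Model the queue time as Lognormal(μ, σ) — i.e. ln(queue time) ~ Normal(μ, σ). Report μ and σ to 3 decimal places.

If T ~ Lognormal(μ,σ) then ln T ~ Normal(μ,σ), so the p-quantile of ln T is μ + z_p·σ.
ln(45.7) = 3.822 and ln(207) = 5.333; z_{0.3} = -0.5244, z_{0.77} = 0.7388.
σ = (5.333 − 3.822)/(0.7388 − (-0.5244)) = 1.196.
μ = 3.822 − (-0.5244)·1.196 = 4.449.

μ ≈ 4.449, σ ≈ 1.196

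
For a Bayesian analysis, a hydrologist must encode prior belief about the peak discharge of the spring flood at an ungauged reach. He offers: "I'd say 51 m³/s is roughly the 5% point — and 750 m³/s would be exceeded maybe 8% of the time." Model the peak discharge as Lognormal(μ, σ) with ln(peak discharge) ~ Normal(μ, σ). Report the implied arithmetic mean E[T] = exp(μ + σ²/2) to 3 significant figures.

If T ~ Lognormal(μ,σ) then ln T ~ Normal(μ,σ), so the p-quantile of ln T is μ + z_p·σ.
ln(51) = 3.932 and ln(750) = 6.62; z_{0.05} = -1.645, z_{0.92} = 1.405.
σ = (6.62 − 3.932)/(1.405 − (-1.645)) = 0.881.
μ = 3.932 − (-1.645)·0.881 = 5.382.
E[T] = exp(μ + σ²/2) = exp(5.382 + 0.3884) = 321 m³/s.

E[T] ≈ 321 m³/s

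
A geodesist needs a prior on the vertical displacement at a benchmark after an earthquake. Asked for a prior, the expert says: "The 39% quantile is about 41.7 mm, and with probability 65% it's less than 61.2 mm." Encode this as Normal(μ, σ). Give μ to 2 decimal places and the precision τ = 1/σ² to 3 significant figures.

For Normal(μ,σ), the p-quantile is μ + z_p·σ. Here z_{0.39} = -0.2793, z_{0.65} = 0.3853.
So 41.7 = μ − 0.2793σ and 61.2 = μ + 0.3853σ.
Subtracting: σ = (61.2 − 41.7)/(0.3853 − (-0.2793)) = 29.34.
Then μ = 41.7 − (-0.2793)·29.34 = 49.90.
Precision τ = 1/σ² = 1/29.34² = 0.00116.

μ = 49.90, τ = 0.00116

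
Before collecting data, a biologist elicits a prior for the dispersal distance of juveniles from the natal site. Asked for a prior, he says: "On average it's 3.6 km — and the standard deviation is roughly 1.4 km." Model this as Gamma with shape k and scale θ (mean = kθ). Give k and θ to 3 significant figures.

k ≈ 6.61, θ ≈ 0.544

For Gamma(k, scale θ): mean = kθ, variance = kθ², so CV = 1/√k.
CV = SD/mean = 1.4/3.6 = 0.3889, hence k = 1/CV² = 6.61.
Then θ = mean/k = 3.6/6.61 = 0.544.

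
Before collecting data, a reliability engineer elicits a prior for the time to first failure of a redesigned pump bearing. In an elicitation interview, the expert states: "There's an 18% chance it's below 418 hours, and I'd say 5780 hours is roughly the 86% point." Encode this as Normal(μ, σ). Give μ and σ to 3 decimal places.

μ = 2877.401, σ = 2686.798

For Normal(μ,σ), the p-quantile is μ + z_p·σ. Here z_{0.18} = -0.9154, z_{0.86} = 1.08.
So 418 = μ − 0.9154σ and 5780 = μ + 1.08σ.
Subtracting: σ = (5780 − 418)/(1.08 − (-0.9154)) = 2686.798.
Then μ = 418 − (-0.9154)·2686.798 = 2877.401.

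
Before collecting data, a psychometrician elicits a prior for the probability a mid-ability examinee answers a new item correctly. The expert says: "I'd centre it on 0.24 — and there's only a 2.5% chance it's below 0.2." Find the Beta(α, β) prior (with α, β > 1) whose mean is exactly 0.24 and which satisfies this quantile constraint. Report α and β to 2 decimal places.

With mean 0.24 fixed, write α = 0.24s, β = 0.76s where s = α+β.
Need P(θ < 0.2) = 0.025 under Beta(0.24s, 0.76s). Normal approximation: (q−m)/√(m(1−m)/s) ≈ z_{0.025} = -1.96, so s ≈ 0.24·0.76·(-1.96)²/(0.2−0.24)² = 437.9.
At s = 437.9: P(θ<0.2) ≈ 0.021. Adjusting to match 0.025 gives s ≈ 411.15.
So α = 0.24·411.15 ≈ 98.68, β = 0.76·411.15 ≈ 312.47.

α ≈ 98.68, β ≈ 312.47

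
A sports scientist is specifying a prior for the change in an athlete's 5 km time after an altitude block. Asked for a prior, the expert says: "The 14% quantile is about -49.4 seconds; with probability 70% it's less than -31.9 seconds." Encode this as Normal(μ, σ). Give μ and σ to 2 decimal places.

The p-quantile of Normal(μ,σ) is μ + z_p·σ, with z_{0.14} = -1.08 and z_{0.7} = 0.5244.
Eliminate σ: μ = (z₂·x₁ − z₁·x₂)/(z₂ − z₁) = (0.5244·-49.4 − (-1.08)·-31.9)/1.605 = -37.62.
Then σ = (x₂ − x₁)/(z₂ − z₁) = (-31.9 − -49.4)/1.605 = 10.91.

μ = -37.62, σ = 10.91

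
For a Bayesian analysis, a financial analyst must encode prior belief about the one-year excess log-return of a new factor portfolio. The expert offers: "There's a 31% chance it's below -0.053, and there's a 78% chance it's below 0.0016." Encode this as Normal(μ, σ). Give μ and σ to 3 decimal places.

The p-quantile of Normal(μ,σ) is μ + z_p·σ, with z_{0.31} = -0.4959 and z_{0.78} = 0.7722.
Eliminate σ: μ = (z₂·x₁ − z₁·x₂)/(z₂ − z₁) = (0.7722·-0.053 − (-0.4959)·0.0016)/1.268 = -0.032.
Then σ = (x₂ − x₁)/(z₂ − z₁) = (0.0016 − -0.053)/1.268 = 0.043.

μ = -0.032, σ = 0.043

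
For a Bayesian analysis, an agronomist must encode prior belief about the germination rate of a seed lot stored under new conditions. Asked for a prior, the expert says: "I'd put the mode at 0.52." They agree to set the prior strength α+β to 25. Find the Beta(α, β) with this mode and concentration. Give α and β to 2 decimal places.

α = 12.96, β = 12.04

For α,β > 1 the Beta mode is (α−1)/(α+β−2). With α+β = 25, the mode is (α−1)/23.
Set (α−1)/23 = 0.52 → α = 1 + 0.52·23 = 12.96.
β = 25 − α = 12.04.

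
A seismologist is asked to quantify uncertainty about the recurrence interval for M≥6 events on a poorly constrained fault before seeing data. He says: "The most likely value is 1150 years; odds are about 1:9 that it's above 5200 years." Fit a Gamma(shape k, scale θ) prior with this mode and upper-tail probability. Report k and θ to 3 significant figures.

Gamma(k,θ) with k>1 has mode (k−1)θ, so θ = 1150/(k−1).
Need P(X < 5200) = 0.9 with θ tied to k this way. Start at k = 2, θ = 1150: P(X<5200) ≈ 0.940.
Too high — lower k to spread out. Iterating converges to k ≈ 1.79.
Then θ = 1150/(1.79−1) ≈ 1450.

k ≈ 1.79, θ ≈ 1450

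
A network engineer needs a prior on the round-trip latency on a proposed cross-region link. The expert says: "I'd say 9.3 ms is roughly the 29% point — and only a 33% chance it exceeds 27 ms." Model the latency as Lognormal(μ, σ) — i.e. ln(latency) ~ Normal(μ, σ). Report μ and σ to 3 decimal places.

μ ≈ 2.824, σ ≈ 1.073

If T ~ Lognormal(μ,σ) then ln T ~ Normal(μ,σ), so the p-quantile of ln T is μ + z_p·σ.
ln(9.3) = 2.23 and ln(27) = 3.296; z_{0.29} = -0.5534, z_{0.67} = 0.4399.
σ = (3.296 − 2.23)/(0.4399 − (-0.5534)) = 1.073.
μ = 2.23 − (-0.5534)·1.073 = 2.824.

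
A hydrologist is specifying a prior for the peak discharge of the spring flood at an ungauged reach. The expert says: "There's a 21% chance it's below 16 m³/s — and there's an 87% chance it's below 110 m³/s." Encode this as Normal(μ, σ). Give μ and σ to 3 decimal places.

For Normal(μ,σ), the p-quantile is μ + z_p·σ. Here z_{0.21} = -0.8064, z_{0.87} = 1.126.
So 16 = μ − 0.8064σ and 110 = μ + 1.126σ.
Subtracting: σ = (110 − 16)/(1.126 − (-0.8064)) = 48.634.
Then μ = 16 − (-0.8064)·48.634 = 55.219.

μ = 55.219, σ = 48.634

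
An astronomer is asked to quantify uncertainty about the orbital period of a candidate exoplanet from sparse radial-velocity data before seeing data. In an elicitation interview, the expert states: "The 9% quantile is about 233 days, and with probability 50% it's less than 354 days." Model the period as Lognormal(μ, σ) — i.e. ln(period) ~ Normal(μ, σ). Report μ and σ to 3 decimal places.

If T ~ Lognormal(μ,σ) then ln T ~ Normal(μ,σ), so the p-quantile of ln T is μ + z_p·σ.
ln(233) = 5.451 and ln(354) = 5.869; z_{0.09} = -1.341, z_{0.5} = 0.
σ = (5.869 − 5.451)/(0 − (-1.341)) = 0.312.
μ = 5.451 − (-1.341)·0.312 = 5.869.

μ ≈ 5.869, σ ≈ 0.312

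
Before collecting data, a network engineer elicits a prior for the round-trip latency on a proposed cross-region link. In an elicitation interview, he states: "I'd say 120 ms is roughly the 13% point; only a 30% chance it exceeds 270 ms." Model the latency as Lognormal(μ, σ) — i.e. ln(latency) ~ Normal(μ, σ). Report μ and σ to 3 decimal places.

If T ~ Lognormal(μ,σ) then ln T ~ Normal(μ,σ), so the p-quantile of ln T is μ + z_p·σ.
ln(120) = 4.787 and ln(270) = 5.598; z_{0.13} = -1.126, z_{0.7} = 0.5244.
σ = (5.598 − 4.787)/(0.5244 − (-1.126)) = 0.491.
μ = 4.787 − (-1.126)·0.491 = 5.341.

μ ≈ 5.341, σ ≈ 0.491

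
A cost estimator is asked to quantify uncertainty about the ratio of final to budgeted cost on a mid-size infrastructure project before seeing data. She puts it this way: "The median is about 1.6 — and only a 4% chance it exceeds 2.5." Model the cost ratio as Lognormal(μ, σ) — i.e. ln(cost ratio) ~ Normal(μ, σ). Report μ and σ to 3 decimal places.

μ ≈ 0.470, σ ≈ 0.255

If T ~ Lognormal(μ,σ) then ln T ~ Normal(μ,σ), so the p-quantile of ln T is μ + z_p·σ.
ln(1.6) = 0.47 and ln(2.5) = 0.9163; z_{0.5} = 0, z_{0.96} = 1.751.
σ = (0.9163 − 0.47)/(1.751 − (0)) = 0.255.
μ = 0.47 − (0)·0.255 = 0.470.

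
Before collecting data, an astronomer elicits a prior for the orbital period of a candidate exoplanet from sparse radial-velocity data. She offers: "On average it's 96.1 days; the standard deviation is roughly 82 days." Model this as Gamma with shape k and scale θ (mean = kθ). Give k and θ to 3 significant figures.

For Gamma(k, scale θ): mean = kθ, variance = kθ², so CV = 1/√k.
CV = SD/mean = 82/96.1 = 0.8533, hence k = 1/CV² = 1.37.
Then θ = mean/k = 96.1/1.37 = 70.

k ≈ 1.37, θ ≈ 70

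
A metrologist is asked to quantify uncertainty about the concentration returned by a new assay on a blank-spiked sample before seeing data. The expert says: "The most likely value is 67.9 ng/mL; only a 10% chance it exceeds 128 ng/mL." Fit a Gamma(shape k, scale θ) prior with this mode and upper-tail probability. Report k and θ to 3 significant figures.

Gamma(k,θ) with k>1 has mode (k−1)θ, so θ = 67.9/(k−1).
Need P(X < 128) = 0.9 with θ tied to k this way. Start at k = 2, θ = 67.9: P(X<128) ≈ 0.562.
Too low — raise k to concentrate. Iterating converges to k ≈ 5.75.
Then θ = 67.9/(5.75−1) ≈ 14.3.

k ≈ 5.75, θ ≈ 14.3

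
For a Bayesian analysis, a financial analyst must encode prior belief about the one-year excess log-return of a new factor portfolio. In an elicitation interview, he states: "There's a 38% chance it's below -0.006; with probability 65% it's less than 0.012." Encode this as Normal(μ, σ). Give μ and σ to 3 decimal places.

μ = 0.002, σ = 0.026

The p-quantile of Normal(μ,σ) is μ + z_p·σ, with z_{0.38} = -0.3055 and z_{0.65} = 0.3853.
Eliminate σ: μ = (z₂·x₁ − z₁·x₂)/(z₂ − z₁) = (0.3853·-0.006 − (-0.3055)·0.012)/0.6908 = 0.002.
Then σ = (x₂ − x₁)/(z₂ − z₁) = (0.012 − -0.006)/0.6908 = 0.026.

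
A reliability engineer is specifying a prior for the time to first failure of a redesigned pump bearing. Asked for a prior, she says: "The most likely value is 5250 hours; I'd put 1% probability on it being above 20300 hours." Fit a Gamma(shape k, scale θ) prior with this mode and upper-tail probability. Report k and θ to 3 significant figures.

Gamma(k,θ) with k>1 has mode (k−1)θ, so θ = 5250/(k−1).
Need P(X < 20300) = 0.99 with θ tied to k this way. Start at k = 2, θ = 5250: P(X<20300) ≈ 0.898.
Too low — raise k to concentrate. Iterating converges to k ≈ 3.31.
Then θ = 5250/(3.31−1) ≈ 2280.

k ≈ 3.31, θ ≈ 2280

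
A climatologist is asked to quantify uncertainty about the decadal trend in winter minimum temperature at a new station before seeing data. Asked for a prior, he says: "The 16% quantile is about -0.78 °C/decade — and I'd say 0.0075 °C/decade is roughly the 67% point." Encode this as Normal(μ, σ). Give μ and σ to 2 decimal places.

The p-quantile of Normal(μ,σ) is μ + z_p·σ, with z_{0.16} = -0.9945 and z_{0.67} = 0.4399.
Eliminate σ: μ = (z₂·x₁ − z₁·x₂)/(z₂ − z₁) = (0.4399·-0.78 − (-0.9945)·0.0075)/1.434 = -0.23.
Then σ = (x₂ − x₁)/(z₂ − z₁) = (0.0075 − -0.78)/1.434 = 0.55.

μ = -0.23, σ = 0.55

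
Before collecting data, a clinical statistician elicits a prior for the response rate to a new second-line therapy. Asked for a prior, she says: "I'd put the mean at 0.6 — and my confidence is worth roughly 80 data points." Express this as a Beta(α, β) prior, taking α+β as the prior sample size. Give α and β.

α = 48, β = 32

Under the effective-sample-size interpretation, Beta(α, β) has prior mean α/(α+β) and prior sample size α+β.
So α+β = 80 and α/(α+β) = 0.6, giving α = 0.6·80 = 48 and β = 80 − 48 = 32.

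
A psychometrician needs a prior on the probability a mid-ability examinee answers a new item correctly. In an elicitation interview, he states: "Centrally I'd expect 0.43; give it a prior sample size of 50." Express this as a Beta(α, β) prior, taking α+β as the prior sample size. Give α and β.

α = 21.5, β = 28.5

Under the effective-sample-size interpretation, Beta(α, β) has prior mean α/(α+β) and prior sample size α+β.
So α+β = 50 and α/(α+β) = 0.43, giving α = 0.43·50 = 21.5 and β = 50 − 21.5 = 28.5.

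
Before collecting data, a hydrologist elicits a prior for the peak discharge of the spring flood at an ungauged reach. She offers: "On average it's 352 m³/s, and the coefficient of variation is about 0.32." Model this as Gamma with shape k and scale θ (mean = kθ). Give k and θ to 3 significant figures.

For Gamma(k, scale θ): mean = kθ, variance = kθ², so CV = 1/√k.
CV = 0.32, hence k = 1/CV² = 9.77.
Then θ = mean/k = 352/9.77 = 36.

k ≈ 9.77, θ ≈ 36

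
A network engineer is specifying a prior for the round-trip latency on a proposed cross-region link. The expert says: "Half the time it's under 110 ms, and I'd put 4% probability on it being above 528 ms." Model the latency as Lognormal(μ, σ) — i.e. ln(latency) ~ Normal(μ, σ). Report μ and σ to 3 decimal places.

μ ≈ 4.700, σ ≈ 0.896

If T ~ Lognormal(μ,σ) then ln T ~ Normal(μ,σ), so the p-quantile of ln T is μ + z_p·σ.
ln(110) = 4.7 and ln(528) = 6.269; z_{0.5} = 0, z_{0.96} = 1.751.
σ = (6.269 − 4.7)/(1.751 − (0)) = 0.896.
μ = 4.7 − (0)·0.896 = 4.700.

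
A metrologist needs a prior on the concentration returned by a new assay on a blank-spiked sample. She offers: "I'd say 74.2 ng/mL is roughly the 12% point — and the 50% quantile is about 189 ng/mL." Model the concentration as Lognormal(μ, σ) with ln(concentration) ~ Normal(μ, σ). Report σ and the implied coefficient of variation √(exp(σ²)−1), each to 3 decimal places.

If T ~ Lognormal(μ,σ) then ln T ~ Normal(μ,σ), so the p-quantile of ln T is μ + z_p·σ.
ln(74.2) = 4.307 and ln(189) = 5.242; z_{0.12} = -1.175, z_{0.5} = 0.
σ = (5.242 − 4.307)/(0 − (-1.175)) = 0.796.
μ = 4.307 − (-1.175)·0.796 = 5.242.
CV = √(exp(σ²)−1) = √(exp(0.6332)−1) = 0.940.

σ ≈ 0.796, CV ≈ 0.940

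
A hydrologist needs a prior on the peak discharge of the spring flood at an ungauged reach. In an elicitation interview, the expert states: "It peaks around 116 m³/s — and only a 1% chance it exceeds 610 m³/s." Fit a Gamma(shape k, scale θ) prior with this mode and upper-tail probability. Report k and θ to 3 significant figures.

Gamma(k,θ) with k>1 has mode (k−1)θ, so θ = 116/(k−1).
Need P(X < 610) = 0.99 with θ tied to k this way. Start at k = 2, θ = 116: P(X<610) ≈ 0.967.
Too low — raise k to concentrate. Iterating converges to k ≈ 2.4.
Then θ = 116/(2.4−1) ≈ 82.8.

k ≈ 2.4, θ ≈ 82.8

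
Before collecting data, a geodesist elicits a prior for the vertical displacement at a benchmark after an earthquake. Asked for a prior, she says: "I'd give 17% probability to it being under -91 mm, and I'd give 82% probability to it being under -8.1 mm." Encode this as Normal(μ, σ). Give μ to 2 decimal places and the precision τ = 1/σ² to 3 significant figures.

μ = -48.69, τ = 0.000509

The p-quantile of Normal(μ,σ) is μ + z_p·σ, with z_{0.17} = -0.9542 and z_{0.82} = 0.9154.
Eliminate σ: μ = (z₂·x₁ − z₁·x₂)/(z₂ − z₁) = (0.9154·-91 − (-0.9542)·-8.1)/1.87 = -48.69.
Then σ = (x₂ − x₁)/(z₂ − z₁) = (-8.1 − -91)/1.87 = 44.34.
Precision τ = 1/σ² = 1/44.34² = 0.000509.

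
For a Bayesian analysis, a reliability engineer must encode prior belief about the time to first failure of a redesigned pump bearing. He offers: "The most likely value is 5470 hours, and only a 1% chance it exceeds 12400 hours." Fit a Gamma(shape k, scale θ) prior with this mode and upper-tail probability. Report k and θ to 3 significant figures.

k ≈ 8.15, θ ≈ 765

Gamma(k,θ) with k>1 has mode (k−1)θ, so θ = 5470/(k−1).
Need P(X < 12400) = 0.99 with θ tied to k this way. Start at k = 2, θ = 5470: P(X<12400) ≈ 0.661.
Too low — raise k to concentrate. Iterating converges to k ≈ 8.15.
Then θ = 5470/(8.15−1) ≈ 765.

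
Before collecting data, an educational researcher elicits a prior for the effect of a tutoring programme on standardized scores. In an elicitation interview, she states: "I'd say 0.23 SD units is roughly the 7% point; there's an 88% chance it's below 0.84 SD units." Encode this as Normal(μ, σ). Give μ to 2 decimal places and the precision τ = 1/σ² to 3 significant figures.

The p-quantile of Normal(μ,σ) is μ + z_p·σ, with z_{0.07} = -1.476 and z_{0.88} = 1.175.
Eliminate σ: μ = (z₂·x₁ − z₁·x₂)/(z₂ − z₁) = (1.175·0.23 − (-1.476)·0.84)/2.651 = 0.57.
Then σ = (x₂ − x₁)/(z₂ − z₁) = (0.84 − 0.23)/2.651 = 0.23.
Precision τ = 1/σ² = 1/0.2301² = 18.9.

μ = 0.57, τ = 18.9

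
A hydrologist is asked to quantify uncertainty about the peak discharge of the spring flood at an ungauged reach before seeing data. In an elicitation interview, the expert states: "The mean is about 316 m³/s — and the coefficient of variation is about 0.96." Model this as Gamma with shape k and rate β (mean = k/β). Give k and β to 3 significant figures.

For Gamma(k, rate β): mean = k/β, variance = k/β², so CV = 1/√k.
CV = 0.96, hence k = 1/CV² = 1.09.
Then β = k/mean = 1.09/316 = 0.00343.

k ≈ 1.09, β ≈ 0.00343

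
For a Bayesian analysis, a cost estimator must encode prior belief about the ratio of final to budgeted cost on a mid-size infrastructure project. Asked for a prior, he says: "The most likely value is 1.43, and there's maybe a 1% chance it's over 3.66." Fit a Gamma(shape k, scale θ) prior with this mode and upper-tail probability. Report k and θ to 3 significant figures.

Gamma(k,θ) with k>1 has mode (k−1)θ, so θ = 1.43/(k−1).
Need P(X < 3.66) = 0.99 with θ tied to k this way. Start at k = 2, θ = 1.43: P(X<3.66) ≈ 0.725.
Too low — raise k to concentrate. Iterating converges to k ≈ 6.29.
Then θ = 1.43/(6.29−1) ≈ 0.27.

k ≈ 6.29, θ ≈ 0.27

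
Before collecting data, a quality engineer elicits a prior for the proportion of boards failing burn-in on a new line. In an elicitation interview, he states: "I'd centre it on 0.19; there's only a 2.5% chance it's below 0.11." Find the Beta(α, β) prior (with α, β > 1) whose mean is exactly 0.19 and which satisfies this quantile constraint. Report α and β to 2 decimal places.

α ≈ 14.20, β ≈ 60.54

With mean 0.19 fixed, write α = 0.19s, β = 0.81s where s = α+β.
Need P(θ < 0.11) = 0.025 under Beta(0.19s, 0.81s). Normal approximation: (q−m)/√(m(1−m)/s) ≈ z_{0.025} = -1.96, so s ≈ 0.19·0.81·(-1.96)²/(0.11−0.19)² = 92.4.
At s = 92.4: P(θ<0.11) ≈ 0.014. Adjusting to match 0.025 gives s ≈ 74.74.
So α = 0.19·74.74 ≈ 14.20, β = 0.81·74.74 ≈ 60.54.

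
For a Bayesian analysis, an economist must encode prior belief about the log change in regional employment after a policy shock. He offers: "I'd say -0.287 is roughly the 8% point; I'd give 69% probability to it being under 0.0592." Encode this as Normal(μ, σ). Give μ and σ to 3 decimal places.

The p-quantile of Normal(μ,σ) is μ + z_p·σ, with z_{0.08} = -1.405 and z_{0.69} = 0.4959.
Eliminate σ: μ = (z₂·x₁ − z₁·x₂)/(z₂ − z₁) = (0.4959·-0.287 − (-1.405)·0.0592)/1.901 = -0.031.
Then σ = (x₂ − x₁)/(z₂ − z₁) = (0.0592 − -0.287)/1.901 = 0.182.

μ = -0.031, σ = 0.182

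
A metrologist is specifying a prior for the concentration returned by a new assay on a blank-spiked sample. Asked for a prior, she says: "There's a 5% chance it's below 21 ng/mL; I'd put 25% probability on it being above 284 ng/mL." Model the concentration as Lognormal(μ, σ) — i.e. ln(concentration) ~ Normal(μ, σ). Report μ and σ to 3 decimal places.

μ ≈ 4.892, σ ≈ 1.123

If T ~ Lognormal(μ,σ) then ln T ~ Normal(μ,σ), so the p-quantile of ln T is μ + z_p·σ.
ln(21) = 3.045 and ln(284) = 5.649; z_{0.05} = -1.645, z_{0.75} = 0.6745.
σ = (5.649 − 3.045)/(0.6745 − (-1.645)) = 1.123.
μ = 3.045 − (-1.645)·1.123 = 4.892.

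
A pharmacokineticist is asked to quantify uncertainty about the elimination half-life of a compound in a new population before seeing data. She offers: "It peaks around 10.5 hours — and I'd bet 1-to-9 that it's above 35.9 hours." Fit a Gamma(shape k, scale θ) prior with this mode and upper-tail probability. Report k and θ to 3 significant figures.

k ≈ 2.24, θ ≈ 8.46

Gamma(k,θ) with k>1 has mode (k−1)θ, so θ = 10.5/(k−1).
Need P(X < 35.9) = 0.9 with θ tied to k this way. Start at k = 2, θ = 10.5: P(X<35.9) ≈ 0.855.
Too low — raise k to concentrate. Iterating converges to k ≈ 2.24.
Then θ = 10.5/(2.24−1) ≈ 8.46.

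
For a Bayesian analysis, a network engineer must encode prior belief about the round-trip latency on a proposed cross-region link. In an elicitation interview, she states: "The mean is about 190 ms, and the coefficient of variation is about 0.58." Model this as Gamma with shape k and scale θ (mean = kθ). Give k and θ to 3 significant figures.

For Gamma(k, scale θ): mean = kθ, variance = kθ², so CV = 1/√k.
CV = 0.58, hence k = 1/CV² = 2.97.
Then θ = mean/k = 190/2.97 = 63.9.

k ≈ 2.97, θ ≈ 63.9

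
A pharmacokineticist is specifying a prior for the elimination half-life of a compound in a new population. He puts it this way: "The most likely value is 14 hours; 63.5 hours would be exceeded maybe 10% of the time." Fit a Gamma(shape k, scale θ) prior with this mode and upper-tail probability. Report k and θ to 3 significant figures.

Gamma(k,θ) with k>1 has mode (k−1)θ, so θ = 14/(k−1).
Need P(X < 63.5) = 0.9 with θ tied to k this way. Start at k = 2, θ = 14: P(X<63.5) ≈ 0.941.
Too high — lower k to spread out. Iterating converges to k ≈ 1.79.
Then θ = 14/(1.79−1) ≈ 17.8.

k ≈ 1.79, θ ≈ 17.8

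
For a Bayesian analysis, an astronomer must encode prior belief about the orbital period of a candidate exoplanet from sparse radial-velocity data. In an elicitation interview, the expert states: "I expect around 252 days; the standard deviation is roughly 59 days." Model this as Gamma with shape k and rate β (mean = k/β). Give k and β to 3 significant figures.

For Gamma(k, rate β): mean = k/β, variance = k/β², so CV = 1/√k.
CV = SD/mean = 59/252 = 0.2341, hence k = 1/CV² = 18.2.
Then β = k/mean = 18.2/252 = 0.0724.

k ≈ 18.2, β ≈ 0.0724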